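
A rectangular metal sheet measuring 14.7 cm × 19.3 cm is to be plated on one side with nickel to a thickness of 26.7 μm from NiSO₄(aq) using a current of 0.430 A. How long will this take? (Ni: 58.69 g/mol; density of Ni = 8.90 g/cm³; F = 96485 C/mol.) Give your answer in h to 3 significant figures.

Plated area = 14.7 × 19.3 = 283.7 cm²
Volume = 283.7 × 26.7×10⁻⁴ cm = 0.7575 cm³
m(Ni) = 0.7575 × 8.90 = 6.742 g
n(Ni) = 6.742 / 58.69 = 0.1149 mol; n(e⁻) = 2 × 0.1149 = 0.2298 mol
Q = 0.2298 × 96485 = 22170 C
t = 22170 / 0.430 = 51560 s = 14.3 h

14.3 h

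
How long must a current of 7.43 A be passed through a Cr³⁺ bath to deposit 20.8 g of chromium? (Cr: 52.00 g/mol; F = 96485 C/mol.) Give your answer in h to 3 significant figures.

4.33 h

n(Cr) = 20.8 / 52.00 = 0.4000 mol
Cr³⁺ + 3e⁻ → Cr, so n(e⁻) = 3 × 0.4000 = 1.200 mol
Q = 1.200 × 96485 = 1.158×10^5 C
t = Q / I = 1.158×10^5 / 7.43 = 15590 s = 4.33 h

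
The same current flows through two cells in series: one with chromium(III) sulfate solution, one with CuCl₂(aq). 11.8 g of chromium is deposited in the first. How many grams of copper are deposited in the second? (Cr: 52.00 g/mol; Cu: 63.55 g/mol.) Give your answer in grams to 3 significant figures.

21.6 g

n(Cr) = 11.8 / 52.00 = 0.2269 mol
Cr³⁺ + 3e⁻ → Cr, so n(e⁻) = 3 × 0.2269 = 0.6807 mol
Same current for the same time ⇒ same n(e⁻) = 0.6807 mol in both cells.
Cu²⁺ + 2e⁻ → Cu, so n(Cu) = 0.6807 / 2 = 0.3404 mol
m(Cu) = 0.3404 × 63.55 = 21.6 g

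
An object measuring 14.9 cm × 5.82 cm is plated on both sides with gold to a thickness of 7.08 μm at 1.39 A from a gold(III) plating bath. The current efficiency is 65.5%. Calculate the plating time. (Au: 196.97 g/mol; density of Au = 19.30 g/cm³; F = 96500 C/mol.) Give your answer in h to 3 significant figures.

Plated area = 2 × 14.9 × 5.82 = 173.4 cm²
Volume = 173.4 × 7.08×10⁻⁴ cm = 0.1228 cm³
m(Au) = 0.1228 × 19.30 = 2.370 g
n(Au) = 2.370 / 196.97 = 0.01203 mol; n(e⁻) = 3 × 0.01203 = 0.03609 mol
Q = 0.03609 × 96500 / 0.655 = 5317 C
t = 5317 / 1.39 = 3825 s = 1.06 h

1.06 h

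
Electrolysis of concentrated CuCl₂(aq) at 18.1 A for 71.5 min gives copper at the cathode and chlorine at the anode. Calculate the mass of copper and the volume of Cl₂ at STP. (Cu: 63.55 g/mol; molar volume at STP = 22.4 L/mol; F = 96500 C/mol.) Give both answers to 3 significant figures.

25.6 g Cu; 9.01 L Cl₂

Q = 18.1 × 4290 = 77650 C; n(e⁻) = 77650 / 96500 = 0.8047 mol
Cathode: Cu²⁺ + 2e⁻ → Cu → n(Cu) = 0.8047/2 = 0.4024 mol → 25.6 g
Anode: 2Cl⁻ → Cl₂ + 2e⁻ → n(Cl₂) = 0.8047/2 = 0.4024 mol → 9.01 L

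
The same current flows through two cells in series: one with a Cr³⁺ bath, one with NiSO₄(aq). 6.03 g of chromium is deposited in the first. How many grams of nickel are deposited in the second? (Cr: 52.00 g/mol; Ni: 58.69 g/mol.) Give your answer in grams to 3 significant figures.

n(Cr) = 6.03 / 52.00 = 0.1160 mol
Cr³⁺ + 3e⁻ → Cr, so n(e⁻) = 3 × 0.1160 = 0.3480 mol
The cells are in series, so the same charge (and hence the same n(e⁻) = 0.3480 mol) passes through both.
Ni²⁺ + 2e⁻ → Ni, so n(Ni) = 0.3480 / 2 = 0.1740 mol
m(Ni) = 0.1740 × 58.69 = 10.2 g

10.2 g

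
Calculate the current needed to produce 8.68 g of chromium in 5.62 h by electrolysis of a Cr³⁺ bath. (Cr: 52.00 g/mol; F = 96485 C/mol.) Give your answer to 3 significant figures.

n(Cr) = 8.68 / 52.00 = 0.1669 mol
Cr³⁺ + 3e⁻ → Cr, so n(e⁻) = 3 × 0.1669 = 0.5007 mol
Q = 0.5007 × 96485 = 48310 C
I = Q / t = 48310 / 20232 s = 2.39 A

2.39 A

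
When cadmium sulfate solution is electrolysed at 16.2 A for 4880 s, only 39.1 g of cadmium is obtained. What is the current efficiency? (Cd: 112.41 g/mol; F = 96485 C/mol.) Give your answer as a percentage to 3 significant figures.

84.9%

Q = 16.2 × 4880 = 79060 C
n(e⁻) = 79060 / 96485 = 0.8194 mol
Cd²⁺ + 2e⁻ → Cd, so theoretical n(Cd) = 0.4097 mol → 46.05 g
Efficiency = 39.1 / 46.05 = 0.8491 = 84.9%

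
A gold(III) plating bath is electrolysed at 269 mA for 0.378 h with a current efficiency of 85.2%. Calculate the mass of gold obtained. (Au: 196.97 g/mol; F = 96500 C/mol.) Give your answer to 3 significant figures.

0.212 g

Q = 0.269 × 1360.8 = 366.1 C
n(e⁻) = 366.1 / 96500 = 0.003794 mol
Au³⁺ + 3e⁻ → Au, so theoretical m(Au) = 0.001265 × 196.97 = 0.2492 g
Actual mass = 85.2% × 0.2492 = 0.212 g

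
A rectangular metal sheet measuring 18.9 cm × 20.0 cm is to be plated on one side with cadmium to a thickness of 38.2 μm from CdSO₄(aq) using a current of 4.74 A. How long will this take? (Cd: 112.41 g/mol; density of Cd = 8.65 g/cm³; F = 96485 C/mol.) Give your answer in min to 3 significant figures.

Plated area = 18.9 × 20.0 = 378.0 cm²
Volume = 378.0 × 38.2×10⁻⁴ cm = 1.444 cm³
m(Cd) = 1.444 × 8.65 = 12.49 g
n(Cd) = 12.49 / 112.41 = 0.1111 mol; n(e⁻) = 2 × 0.1111 = 0.2222 mol
Q = 0.2222 × 96485 = 21440 C
t = 21440 / 4.74 = 4523 s = 75.4 min

75.4 min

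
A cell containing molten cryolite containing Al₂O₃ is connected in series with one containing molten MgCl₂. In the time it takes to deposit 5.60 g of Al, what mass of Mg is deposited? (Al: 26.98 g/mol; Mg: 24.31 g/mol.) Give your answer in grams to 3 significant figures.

7.57 g

n(Al) = 5.60 / 26.98 = 0.2076 mol
Al³⁺ + 3e⁻ → Al, so n(e⁻) = 3 × 0.2076 = 0.6228 mol
In series, the same 0.6228 mol of electrons flows through the second cell.
Mg²⁺ + 2e⁻ → Mg, so n(Mg) = 0.6228 / 2 = 0.3114 mol
m(Mg) = 0.3114 × 24.31 = 7.57 g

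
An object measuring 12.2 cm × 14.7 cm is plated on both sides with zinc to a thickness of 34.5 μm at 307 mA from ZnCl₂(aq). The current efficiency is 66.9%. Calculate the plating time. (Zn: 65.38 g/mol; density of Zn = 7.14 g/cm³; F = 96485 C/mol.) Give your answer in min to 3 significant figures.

2120 min

Plated area = 2 × 12.2 × 14.7 = 358.7 cm²
Volume = 358.7 × 34.5×10⁻⁴ cm = 1.238 cm³
m(Zn) = 1.238 × 7.14 = 8.839 g
n(Zn) = 8.839 / 65.38 = 0.1352 mol; n(e⁻) = 2 × 0.1352 = 0.2704 mol
Q = 0.2704 × 96485 / 0.669 = 39000 C
t = 39000 / 0.307 = 1.270×10^5 s = 2120 min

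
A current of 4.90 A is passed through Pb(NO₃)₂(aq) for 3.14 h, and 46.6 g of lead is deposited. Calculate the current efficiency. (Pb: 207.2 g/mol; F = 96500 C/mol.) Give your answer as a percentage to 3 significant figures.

78.4%

Q = 4.90 × 11304 = 55390 C
n(e⁻) = 55390 / 96500 = 0.5740 mol
Pb²⁺ + 2e⁻ → Pb, so theoretical n(Pb) = 0.2870 mol → 59.47 g
Efficiency = 46.6 / 59.47 = 0.7836 = 78.4%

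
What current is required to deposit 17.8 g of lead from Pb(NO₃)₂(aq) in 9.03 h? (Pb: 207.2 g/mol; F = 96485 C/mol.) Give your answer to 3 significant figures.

n(Pb) = 17.8 / 207.2 = 0.08591 mol
Pb²⁺ + 2e⁻ → Pb, so n(e⁻) = 2 × 0.08591 = 0.1718 mol
Q = 0.1718 × 96485 = 16580 C
I = Q / t = 16580 / 32508 s = 0.510 A

0.510 A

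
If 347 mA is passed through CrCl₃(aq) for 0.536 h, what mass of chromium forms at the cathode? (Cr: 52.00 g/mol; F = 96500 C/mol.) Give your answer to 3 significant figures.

0.120 g

Q = It = 0.347 × 1929.6 = 669.6 C
n(e⁻) = 669.6 / 96500 = 0.006939 mol
Cr³⁺ + 3e⁻ → Cr, so n(Cr) = 0.006939 / 3 = 0.002313 mol
m = 0.002313 × 52.00 = 0.120 g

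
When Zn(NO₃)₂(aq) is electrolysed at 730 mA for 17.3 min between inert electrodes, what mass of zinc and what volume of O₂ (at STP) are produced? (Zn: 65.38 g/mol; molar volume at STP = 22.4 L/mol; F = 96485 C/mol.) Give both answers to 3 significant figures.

Q = 0.730 × 1038 = 757.7 C; n(e⁻) = 757.7 / 96485 = 0.007853 mol
Cathode: Zn²⁺ + 2e⁻ → Zn → n(Zn) = 0.007853/2 = 0.003927 mol → 0.257 g
Anode: 2H₂O → O₂ + 4H⁺ + 4e⁻ → n(O₂) = 0.007853/4 = 0.001963 mol → 0.0440 L

0.257 g Zn; 0.0440 L O₂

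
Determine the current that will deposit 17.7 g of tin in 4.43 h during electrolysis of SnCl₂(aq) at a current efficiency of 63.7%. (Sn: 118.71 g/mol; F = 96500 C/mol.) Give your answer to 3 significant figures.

2.83 A

n(Sn) = 17.7 / 118.71 = 0.1491 mol
Sn²⁺ + 2e⁻ → Sn, so n(e⁻) = 2 × 0.1491 = 0.2982 mol
Q = 0.2982 × 96500 / 0.637 = 45170 C
I = Q / t = 45170 / 15948 s = 2.83 A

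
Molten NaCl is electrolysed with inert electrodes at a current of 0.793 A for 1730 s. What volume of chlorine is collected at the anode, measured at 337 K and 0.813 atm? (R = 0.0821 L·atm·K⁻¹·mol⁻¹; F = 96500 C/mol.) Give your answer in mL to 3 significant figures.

242 mL

Q = It = 0.793 × 1730 = 1372 C
Moles of electrons = 1372 / 96500 = 0.01422 mol
2Cl⁻ → Cl₂ + 2e⁻, so n(Cl₂) = 0.01422 / 2 = 0.007110 mol
V = nRT/P = 0.007110 × 0.0821 × 337 / 0.813 = 0.2420 L
= 242 mL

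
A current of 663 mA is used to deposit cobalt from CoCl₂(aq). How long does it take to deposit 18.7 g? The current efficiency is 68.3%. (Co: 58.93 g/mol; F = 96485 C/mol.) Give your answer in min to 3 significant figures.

2250 min

n(Co) = 18.7 / 58.93 = 0.3173 mol
Co²⁺ + 2e⁻ → Co, so n(e⁻) = 2 × 0.3173 = 0.6346 mol
Q = 0.6346 × 96485 / 0.683 = 89650 C
t = Q / I = 89650 / 0.663 = 1.352×10^5 s = 2250 min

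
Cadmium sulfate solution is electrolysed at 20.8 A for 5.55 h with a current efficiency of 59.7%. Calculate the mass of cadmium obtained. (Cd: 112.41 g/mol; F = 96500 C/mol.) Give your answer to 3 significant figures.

145 g

Q = 20.8 × 19980 = 4.156×10^5 C
n(e⁻) = 4.156×10^5 / 96500 = 4.307 mol
Cd²⁺ + 2e⁻ → Cd, so theoretical m(Cd) = 2.154 × 112.41 = 242.1 g
Actual mass = 59.7% × 242.1 = 145 g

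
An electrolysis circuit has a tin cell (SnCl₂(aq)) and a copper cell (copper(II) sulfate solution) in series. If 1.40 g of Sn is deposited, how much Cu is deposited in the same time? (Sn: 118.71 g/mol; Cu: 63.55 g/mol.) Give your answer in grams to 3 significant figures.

0.749 g

n(Sn) = 1.40 / 118.71 = 0.01179 mol
Sn²⁺ + 2e⁻ → Sn, so n(e⁻) = 2 × 0.01179 = 0.02358 mol
In series, the same 0.02358 mol of electrons flows through the second cell.
Cu²⁺ + 2e⁻ → Cu, so n(Cu) = 0.02358 / 2 = 0.01179 mol
m(Cu) = 0.01179 × 63.55 = 0.749 g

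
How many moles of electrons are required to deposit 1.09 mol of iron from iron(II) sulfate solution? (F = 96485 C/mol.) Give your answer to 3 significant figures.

2.18 mol

Fe²⁺ + 2e⁻ → Fe, so n(e⁻) = 2 × 1.09 = 2.180 mol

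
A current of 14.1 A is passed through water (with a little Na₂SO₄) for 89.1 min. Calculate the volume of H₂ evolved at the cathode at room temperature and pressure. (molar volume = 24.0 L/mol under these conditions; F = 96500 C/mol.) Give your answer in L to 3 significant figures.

9.37 L

Q = 14.1 A × 5346 s = 75380 C
Moles of electrons = 75380 / 96500 = 0.7811 mol
2H⁺ + 2e⁻ → H₂, so n(H₂) = 0.7811 / 2 = 0.3906 mol
V = 0.3906 × 24.0 = 9.374 L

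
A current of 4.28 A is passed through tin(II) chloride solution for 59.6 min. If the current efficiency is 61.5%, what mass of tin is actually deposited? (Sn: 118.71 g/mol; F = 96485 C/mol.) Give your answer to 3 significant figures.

5.79 g

Q = 4.28 × 3576 = 15310 C
n(e⁻) = 15310 / 96485 = 0.1587 mol
Sn²⁺ + 2e⁻ → Sn, so theoretical m(Sn) = 0.07935 × 118.71 = 9.420 g
Actual mass = 61.5% × 9.420 = 5.79 g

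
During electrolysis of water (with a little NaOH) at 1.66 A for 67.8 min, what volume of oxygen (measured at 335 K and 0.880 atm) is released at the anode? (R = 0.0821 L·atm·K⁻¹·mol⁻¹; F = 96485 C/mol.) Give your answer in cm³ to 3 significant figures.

Q = It = 1.66 × 4068 = 6753 C
Moles of electrons = 6753 / 96485 = 0.06999 mol
2H₂O → O₂ + 4H⁺ + 4e⁻, so n(O₂) = 0.06999 / 4 = 0.01750 mol
V = nRT/P = 0.01750 × 0.0821 × 335 / 0.880 = 0.5469 L
= 547 cm³

547 cm³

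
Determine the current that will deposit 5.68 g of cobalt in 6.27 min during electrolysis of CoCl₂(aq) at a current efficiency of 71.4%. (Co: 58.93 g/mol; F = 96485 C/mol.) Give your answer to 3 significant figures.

n(Co) = 5.68 / 58.93 = 0.09639 mol
Co²⁺ + 2e⁻ → Co, so n(e⁻) = 2 × 0.09639 = 0.1928 mol
Q = 0.1928 × 96485 / 0.714 = 26050 C
I = Q / t = 26050 / 376.2 s = 69.2 A

69.2 A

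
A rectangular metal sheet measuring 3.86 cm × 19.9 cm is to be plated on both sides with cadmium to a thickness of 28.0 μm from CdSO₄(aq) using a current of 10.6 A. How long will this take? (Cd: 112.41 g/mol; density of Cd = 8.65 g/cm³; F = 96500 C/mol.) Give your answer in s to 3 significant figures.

603 s

Plated area = 2 × 3.86 × 19.9 = 153.6 cm²
Volume = 153.6 × 28.0×10⁻⁴ cm = 0.4301 cm³
m(Cd) = 0.4301 × 8.65 = 3.720 g
n(Cd) = 3.720 / 112.41 = 0.03309 mol; n(e⁻) = 2 × 0.03309 = 0.06618 mol
Q = 0.06618 × 96500 = 6386 C
t = 6386 / 10.6 = 602.5 s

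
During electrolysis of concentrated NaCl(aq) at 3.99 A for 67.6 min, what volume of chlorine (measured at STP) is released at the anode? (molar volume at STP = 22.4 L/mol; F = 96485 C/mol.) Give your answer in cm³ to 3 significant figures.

1880 cm³

Charge passed = 3.99 × 4056 = 16180 C
Moles of electrons = 16180 / 96485 = 0.1677 mol
2Cl⁻ → Cl₂ + 2e⁻, so n(Cl₂) = 0.1677 / 2 = 0.08385 mol
V = 0.08385 × 22.4 = 1.878 L
= 1880 cm³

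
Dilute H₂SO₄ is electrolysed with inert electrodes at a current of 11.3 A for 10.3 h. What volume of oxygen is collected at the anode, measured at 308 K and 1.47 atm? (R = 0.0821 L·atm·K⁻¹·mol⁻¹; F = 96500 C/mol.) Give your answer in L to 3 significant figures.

18.7 L

Q = It = 11.3 × 37080 = 4.190×10^5 C
Moles of electrons = 4.190×10^5 / 96500 = 4.342 mol
2H₂O → O₂ + 4H⁺ + 4e⁻, so n(O₂) = 4.342 / 4 = 1.086 mol
V = nRT/P = 1.086 × 0.0821 × 308 / 1.47 = 18.68 L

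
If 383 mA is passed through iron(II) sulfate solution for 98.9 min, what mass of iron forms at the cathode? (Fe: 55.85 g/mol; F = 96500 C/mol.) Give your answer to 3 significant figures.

Q = It = 0.383 × 5934 = 2273 C
Moles of electrons = 2273 / 96500 = 0.02355 mol
Fe²⁺ + 2e⁻ → Fe, so n(Fe) = 0.02355 / 2 = 0.01178 mol
m = 0.01178 × 55.85 = 0.658 g

0.658 g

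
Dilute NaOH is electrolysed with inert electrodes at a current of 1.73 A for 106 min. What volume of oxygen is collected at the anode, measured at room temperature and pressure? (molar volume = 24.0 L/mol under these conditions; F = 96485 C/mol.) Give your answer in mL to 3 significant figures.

684 mL

Q = 1.73 A × 6360 s = 11000 C
Moles of electrons = 11000 / 96485 = 0.1140 mol
2H₂O → O₂ + 4H⁺ + 4e⁻, so n(O₂) = 0.1140 / 4 = 0.02850 mol
V = 0.02850 × 24.0 = 0.6840 L
= 684 mL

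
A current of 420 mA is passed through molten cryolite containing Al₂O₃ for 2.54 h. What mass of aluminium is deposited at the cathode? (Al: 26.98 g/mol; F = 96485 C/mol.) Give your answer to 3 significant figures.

0.358 g

Charge passed = 0.420 × 9144 = 3840 C
n(e⁻) = 3840 / 96485 = 0.03980 mol
Al³⁺ + 3e⁻ → Al, so n(Al) = 0.03980 / 3 = 0.01327 mol
m = 0.01327 × 26.98 = 0.358 g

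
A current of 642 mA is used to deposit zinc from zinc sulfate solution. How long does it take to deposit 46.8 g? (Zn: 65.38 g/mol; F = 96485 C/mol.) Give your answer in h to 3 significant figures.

n(Zn) = 46.8 / 65.38 = 0.7158 mol
Zn²⁺ + 2e⁻ → Zn, so n(e⁻) = 2 × 0.7158 = 1.432 mol
Q = 1.432 × 96485 = 1.382×10^5 C
t = Q / I = 1.382×10^5 / 0.642 = 2.153×10^5 s = 59.8 h

59.8 h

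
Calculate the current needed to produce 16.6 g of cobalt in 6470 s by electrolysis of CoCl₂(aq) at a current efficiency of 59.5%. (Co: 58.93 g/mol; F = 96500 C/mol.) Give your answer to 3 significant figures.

14.1 A

n(Co) = 16.6 / 58.93 = 0.2817 mol
Co²⁺ + 2e⁻ → Co, so n(e⁻) = 2 × 0.2817 = 0.5634 mol
Q = 0.5634 × 96500 / 0.595 = 91370 C
I = Q / t = 91370 / 6470 s = 14.1 A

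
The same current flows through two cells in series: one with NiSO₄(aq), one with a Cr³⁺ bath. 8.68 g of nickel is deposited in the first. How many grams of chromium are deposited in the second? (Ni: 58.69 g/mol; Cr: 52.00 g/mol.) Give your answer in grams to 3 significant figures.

5.13 g

n(Ni) = 8.68 / 58.69 = 0.1479 mol
Ni²⁺ + 2e⁻ → Ni, so n(e⁻) = 2 × 0.1479 = 0.2958 mol
The cells are in series, so the same charge (and hence the same n(e⁻) = 0.2958 mol) passes through both.
Cr³⁺ + 3e⁻ → Cr, so n(Cr) = 0.2958 / 3 = 0.09860 mol
m(Cr) = 0.09860 × 52.00 = 5.13 g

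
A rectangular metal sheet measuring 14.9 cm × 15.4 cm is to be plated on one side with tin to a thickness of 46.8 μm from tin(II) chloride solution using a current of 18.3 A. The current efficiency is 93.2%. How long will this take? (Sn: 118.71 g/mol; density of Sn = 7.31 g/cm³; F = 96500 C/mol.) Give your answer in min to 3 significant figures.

12.5 min

Plated area = 14.9 × 15.4 = 229.5 cm²
Volume = 229.5 × 46.8×10⁻⁴ cm = 1.074 cm³
m(Sn) = 1.074 × 7.31 = 7.851 g
n(Sn) = 7.851 / 118.71 = 0.06614 mol; n(e⁻) = 2 × 0.06614 = 0.1323 mol
Q = 0.1323 × 96500 / 0.932 = 13700 C
t = 13700 / 18.3 = 748.6 s = 12.5 min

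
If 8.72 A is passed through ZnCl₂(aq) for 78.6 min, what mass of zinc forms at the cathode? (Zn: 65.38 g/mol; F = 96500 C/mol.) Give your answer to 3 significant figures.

13.9 g

Q = It = 8.72 × 4716 = 41120 C
n(e⁻) = 41120 / 96500 = 0.4261 mol
Zn²⁺ + 2e⁻ → Zn, so n(Zn) = 0.4261 / 2 = 0.2131 mol
m = 0.2131 × 65.38 = 13.9 g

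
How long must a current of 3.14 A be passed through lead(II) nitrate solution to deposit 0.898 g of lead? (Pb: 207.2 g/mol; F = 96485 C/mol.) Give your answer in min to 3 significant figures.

4.44 min

n(Pb) = 0.898 / 207.2 = 0.004334 mol
Pb²⁺ + 2e⁻ → Pb, so n(e⁻) = 2 × 0.004334 = 0.008668 mol
Q = 0.008668 × 96485 = 836.3 C
t = Q / I = 836.3 / 3.14 = 266.3 s = 4.44 min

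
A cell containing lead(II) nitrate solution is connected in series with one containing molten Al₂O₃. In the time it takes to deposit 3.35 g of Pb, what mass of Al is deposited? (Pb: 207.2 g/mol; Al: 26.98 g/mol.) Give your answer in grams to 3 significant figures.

n(Pb) = 3.35 / 207.2 = 0.01617 mol
Pb²⁺ + 2e⁻ → Pb, so n(e⁻) = 2 × 0.01617 = 0.03234 mol
Since the cells are in series, n(e⁻) in the Al cell is also 0.03234 mol.
Al³⁺ + 3e⁻ → Al, so n(Al) = 0.03234 / 3 = 0.01078 mol
m(Al) = 0.01078 × 26.98 = 0.291 g

0.291 g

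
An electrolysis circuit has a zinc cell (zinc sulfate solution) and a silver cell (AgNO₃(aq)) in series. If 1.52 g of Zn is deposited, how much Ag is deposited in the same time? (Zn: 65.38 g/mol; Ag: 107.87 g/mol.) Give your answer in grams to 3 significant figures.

5.02 g

n(Zn) = 1.52 / 65.38 = 0.02325 mol
Zn²⁺ + 2e⁻ → Zn, so n(e⁻) = 2 × 0.02325 = 0.04650 mol
Since the cells are in series, n(e⁻) in the Ag cell is also 0.04650 mol.
Ag⁺ + e⁻ → Ag, so n(Ag) = 0.04650 mol
m(Ag) = 0.04650 × 107.87 = 5.02 g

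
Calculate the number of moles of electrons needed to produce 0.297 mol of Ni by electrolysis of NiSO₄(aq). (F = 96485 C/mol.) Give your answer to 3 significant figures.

0.594 mol

Ni²⁺ + 2e⁻ → Ni, so n(e⁻) = 2 × 0.297 = 0.5940 mol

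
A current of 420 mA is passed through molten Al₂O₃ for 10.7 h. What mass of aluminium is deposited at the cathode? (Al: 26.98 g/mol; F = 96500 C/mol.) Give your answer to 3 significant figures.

Q = It = 0.420 × 38520 = 16180 C
n(e⁻) = Q/F = 16180/96500 = 0.1677 mol
Al³⁺ + 3e⁻ → Al, so n(Al) = 0.1677 / 3 = 0.05590 mol
m = 0.05590 × 26.98 = 1.51 g

1.51 g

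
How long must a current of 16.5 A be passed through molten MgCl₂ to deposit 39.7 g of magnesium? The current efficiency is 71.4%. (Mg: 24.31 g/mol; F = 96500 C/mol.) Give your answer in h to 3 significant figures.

7.43 h

n(Mg) = 39.7 / 24.31 = 1.633 mol
Mg²⁺ + 2e⁻ → Mg, so n(e⁻) = 2 × 1.633 = 3.266 mol
Q = 3.266 × 96500 / 0.714 = 4.414×10^5 C
t = Q / I = 4.414×10^5 / 16.5 = 26750 s = 7.43 h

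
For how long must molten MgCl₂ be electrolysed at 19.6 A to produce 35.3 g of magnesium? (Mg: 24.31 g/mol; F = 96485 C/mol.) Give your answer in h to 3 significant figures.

n(Mg) = 35.3 / 24.31 = 1.452 mol
Mg²⁺ + 2e⁻ → Mg, so n(e⁻) = 2 × 1.452 = 2.904 mol
Q = 2.904 × 96485 = 2.802×10^5 C
t = Q / I = 2.802×10^5 / 19.6 = 14300 s = 3.97 h

3.97 h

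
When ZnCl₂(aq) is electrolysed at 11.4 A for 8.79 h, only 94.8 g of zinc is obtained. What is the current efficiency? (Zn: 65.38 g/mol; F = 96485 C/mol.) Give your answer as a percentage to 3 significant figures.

77.6%

Q = 11.4 × 31644 = 3.607×10^5 C
n(e⁻) = 3.607×10^5 / 96485 = 3.738 mol
Zn²⁺ + 2e⁻ → Zn, so theoretical n(Zn) = 1.869 mol → 122.2 g
Efficiency = 94.8 / 122.2 = 0.7758 = 77.6%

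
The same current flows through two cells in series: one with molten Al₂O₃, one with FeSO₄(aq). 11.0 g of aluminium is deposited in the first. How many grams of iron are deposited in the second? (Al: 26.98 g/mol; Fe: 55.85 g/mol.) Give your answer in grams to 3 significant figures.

34.2 g

n(Al) = 11.0 / 26.98 = 0.4077 mol
Al³⁺ + 3e⁻ → Al, so n(e⁻) = 3 × 0.4077 = 1.223 mol
In series, the same 1.223 mol of electrons flows through the second cell.
Fe²⁺ + 2e⁻ → Fe, so n(Fe) = 1.223 / 2 = 0.6115 mol
m(Fe) = 0.6115 × 55.85 = 34.2 g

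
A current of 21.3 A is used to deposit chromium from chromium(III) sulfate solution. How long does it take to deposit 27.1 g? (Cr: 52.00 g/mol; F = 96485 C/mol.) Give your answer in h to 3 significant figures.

n(Cr) = 27.1 / 52.00 = 0.5212 mol
Cr³⁺ + 3e⁻ → Cr, so n(e⁻) = 3 × 0.5212 = 1.564 mol
Q = 1.564 × 96485 = 1.509×10^5 C
t = Q / I = 1.509×10^5 / 21.3 = 7085 s = 1.97 h

1.97 h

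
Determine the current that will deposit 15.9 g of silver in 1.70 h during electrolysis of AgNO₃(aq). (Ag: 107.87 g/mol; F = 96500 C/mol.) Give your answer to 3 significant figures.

n(Ag) = 15.9 / 107.87 = 0.1474 mol
Ag⁺ + e⁻ → Ag, so n(e⁻) = 0.1474 mol
Q = 0.1474 × 96500 = 14220 C
I = Q / t = 14220 / 6120 s = 2.32 A

2.32 A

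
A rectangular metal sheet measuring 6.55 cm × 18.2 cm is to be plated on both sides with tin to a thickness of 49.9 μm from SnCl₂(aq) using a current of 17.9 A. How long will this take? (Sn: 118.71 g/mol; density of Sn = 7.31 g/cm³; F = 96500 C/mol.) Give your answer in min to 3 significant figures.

Plated area = 2 × 6.55 × 18.2 = 238.4 cm²
Volume = 238.4 × 49.9×10⁻⁴ cm = 1.190 cm³
m(Sn) = 1.190 × 7.31 = 8.699 g
n(Sn) = 8.699 / 118.71 = 0.07328 mol; n(e⁻) = 2 × 0.07328 = 0.1466 mol
Q = 0.1466 × 96500 = 14150 C
t = 14150 / 17.9 = 790.5 s = 13.2 min

13.2 min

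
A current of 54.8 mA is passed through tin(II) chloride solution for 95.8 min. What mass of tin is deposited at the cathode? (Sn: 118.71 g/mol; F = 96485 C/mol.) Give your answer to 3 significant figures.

0.194 g

Q = It = 0.0548 × 5748 = 315.0 C
n(e⁻) = Q/F = 315.0/96485 = 0.003265 mol
Sn²⁺ + 2e⁻ → Sn, so n(Sn) = 0.003265 / 2 = 0.001633 mol
m = 0.001633 × 118.71 = 0.194 g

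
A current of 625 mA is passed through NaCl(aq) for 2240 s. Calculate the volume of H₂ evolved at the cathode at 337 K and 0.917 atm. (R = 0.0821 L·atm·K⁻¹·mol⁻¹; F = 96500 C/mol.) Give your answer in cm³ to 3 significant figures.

Q = It = 0.625 × 2240 = 1400 C
Moles of electrons = 1400 / 96500 = 0.01451 mol
2H⁺ + 2e⁻ → H₂, so n(H₂) = 0.01451 / 2 = 0.007255 mol
V = nRT/P = 0.007255 × 0.0821 × 337 / 0.917 = 0.2189 L
= 219 cm³

219 cm³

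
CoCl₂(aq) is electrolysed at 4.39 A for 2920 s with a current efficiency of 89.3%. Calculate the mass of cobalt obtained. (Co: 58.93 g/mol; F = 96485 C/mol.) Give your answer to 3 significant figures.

Q = 4.39 × 2920 = 12820 C
n(e⁻) = 12820 / 96485 = 0.1329 mol
Co²⁺ + 2e⁻ → Co, so theoretical m(Co) = 0.06645 × 58.93 = 3.916 g
Actual mass = 89.3% × 3.916 = 3.50 g

3.50 g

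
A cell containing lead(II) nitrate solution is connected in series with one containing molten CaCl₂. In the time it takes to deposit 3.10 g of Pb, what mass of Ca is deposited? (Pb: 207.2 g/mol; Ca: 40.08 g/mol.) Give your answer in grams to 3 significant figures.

0.600 g

n(Pb) = 3.10 / 207.2 = 0.01496 mol
Pb²⁺ + 2e⁻ → Pb, so n(e⁻) = 2 × 0.01496 = 0.02992 mol
In series, the same 0.02992 mol of electrons flows through the second cell.
Ca²⁺ + 2e⁻ → Ca, so n(Ca) = 0.02992 / 2 = 0.01496 mol
m(Ca) = 0.01496 × 40.08 = 0.600 g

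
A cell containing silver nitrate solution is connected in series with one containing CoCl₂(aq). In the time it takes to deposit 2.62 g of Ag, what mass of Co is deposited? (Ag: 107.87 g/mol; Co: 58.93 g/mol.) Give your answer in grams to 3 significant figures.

n(Ag) = 2.62 / 107.87 = 0.02429 mol
Ag⁺ + e⁻ → Ag, so n(e⁻) = 0.02429 mol
Same current for the same time ⇒ same n(e⁻) = 0.02429 mol in both cells.
Co²⁺ + 2e⁻ → Co, so n(Co) = 0.02429 / 2 = 0.01215 mol
m(Co) = 0.01215 × 58.93 = 0.716 g

0.716 g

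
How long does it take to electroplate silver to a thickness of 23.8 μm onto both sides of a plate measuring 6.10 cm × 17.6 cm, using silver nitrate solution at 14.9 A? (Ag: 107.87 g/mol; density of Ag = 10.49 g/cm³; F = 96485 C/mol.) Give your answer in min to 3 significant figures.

Plated area = 2 × 6.10 × 17.6 = 214.7 cm²
Volume = 214.7 × 23.8×10⁻⁴ cm = 0.5110 cm³
m(Ag) = 0.5110 × 10.49 = 5.360 g
n(Ag) = 5.360 / 107.87 = 0.04969 mol; n(e⁻) = 0.04969 mol
Q = 0.04969 × 96485 = 4794 C
t = 4794 / 14.9 = 321.7 s = 5.36 min

5.36 min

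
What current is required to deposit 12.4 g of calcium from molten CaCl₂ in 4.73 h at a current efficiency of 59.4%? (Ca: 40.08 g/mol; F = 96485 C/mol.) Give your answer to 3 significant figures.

5.90 A

n(Ca) = 12.4 / 40.08 = 0.3094 mol
Ca²⁺ + 2e⁻ → Ca, so n(e⁻) = 2 × 0.3094 = 0.6188 mol
Q = 0.6188 × 96485 / 0.594 = 1.005×10^5 C
I = Q / t = 1.005×10^5 / 17028 s = 5.90 A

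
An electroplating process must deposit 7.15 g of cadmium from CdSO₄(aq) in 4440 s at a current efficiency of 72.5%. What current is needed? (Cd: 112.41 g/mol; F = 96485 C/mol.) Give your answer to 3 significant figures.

3.81 A

n(Cd) = 7.15 / 112.41 = 0.06361 mol
Cd²⁺ + 2e⁻ → Cd, so n(e⁻) = 2 × 0.06361 = 0.1272 mol
Q = 0.1272 × 96485 / 0.725 = 16930 C
I = Q / t = 16930 / 4440 s = 3.81 A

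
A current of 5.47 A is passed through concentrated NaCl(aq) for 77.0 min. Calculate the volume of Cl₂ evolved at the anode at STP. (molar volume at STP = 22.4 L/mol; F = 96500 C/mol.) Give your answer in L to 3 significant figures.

Q = It = 5.47 × 4620 = 25270 C
n(e⁻) = Q/F = 25270/96500 = 0.2619 mol
2Cl⁻ → Cl₂ + 2e⁻, so n(Cl₂) = 0.2619 / 2 = 0.1310 mol
V = 0.1310 × 22.4 = 2.934 L

2.93 L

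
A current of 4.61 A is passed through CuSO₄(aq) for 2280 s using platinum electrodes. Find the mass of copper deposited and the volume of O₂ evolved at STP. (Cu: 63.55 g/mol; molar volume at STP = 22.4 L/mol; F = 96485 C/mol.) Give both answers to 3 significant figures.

3.46 g Cu; 0.610 L O₂

Q = 4.61 × 2280 = 10510 C; n(e⁻) = 10510 / 96485 = 0.1089 mol
Cathode: Cu²⁺ + 2e⁻ → Cu → n(Cu) = 0.1089/2 = 0.05445 mol → 3.46 g
Anode: 2H₂O → O₂ + 4H⁺ + 4e⁻ → n(O₂) = 0.1089/4 = 0.02723 mol → 0.610 L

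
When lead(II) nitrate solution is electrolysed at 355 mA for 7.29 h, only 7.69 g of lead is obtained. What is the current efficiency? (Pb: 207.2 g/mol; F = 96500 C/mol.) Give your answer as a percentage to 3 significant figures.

76.9%

Q = 0.355 × 26244 = 9317 C
n(e⁻) = 9317 / 96500 = 0.09655 mol
Pb²⁺ + 2e⁻ → Pb, so theoretical n(Pb) = 0.04828 mol → 10.00 g
Efficiency = 7.69 / 10.00 = 0.7690 = 76.9%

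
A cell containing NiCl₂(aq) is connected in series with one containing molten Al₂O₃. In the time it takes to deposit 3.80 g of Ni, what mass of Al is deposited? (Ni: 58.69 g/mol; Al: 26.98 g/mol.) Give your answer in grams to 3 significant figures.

n(Ni) = 3.80 / 58.69 = 0.06475 mol
Ni²⁺ + 2e⁻ → Ni, so n(e⁻) = 2 × 0.06475 = 0.1295 mol
The cells are in series, so the same charge (and hence the same n(e⁻) = 0.1295 mol) passes through both.
Al³⁺ + 3e⁻ → Al, so n(Al) = 0.1295 / 3 = 0.04317 mol
m(Al) = 0.04317 × 26.98 = 1.16 g

1.16 g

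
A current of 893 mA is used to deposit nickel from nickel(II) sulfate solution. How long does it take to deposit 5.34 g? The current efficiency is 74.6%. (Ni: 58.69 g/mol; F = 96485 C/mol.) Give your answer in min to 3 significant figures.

n(Ni) = 5.34 / 58.69 = 0.09099 mol
Ni²⁺ + 2e⁻ → Ni, so n(e⁻) = 2 × 0.09099 = 0.1820 mol
Q = 0.1820 × 96485 / 0.746 = 23540 C
t = Q / I = 23540 / 0.893 = 26360 s = 439 min

439 min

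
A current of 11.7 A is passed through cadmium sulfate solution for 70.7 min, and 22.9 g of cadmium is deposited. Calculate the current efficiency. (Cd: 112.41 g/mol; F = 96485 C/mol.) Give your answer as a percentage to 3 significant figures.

Q = 11.7 × 4242 = 49630 C
n(e⁻) = 49630 / 96485 = 0.5144 mol
Cd²⁺ + 2e⁻ → Cd, so theoretical n(Cd) = 0.2572 mol → 28.91 g
Efficiency = 22.9 / 28.91 = 0.7921 = 79.2%

79.2%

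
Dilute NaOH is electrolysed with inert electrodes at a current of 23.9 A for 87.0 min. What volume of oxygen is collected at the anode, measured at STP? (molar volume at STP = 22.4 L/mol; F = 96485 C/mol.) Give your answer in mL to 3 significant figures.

Q = It = 23.9 × 5220 = 1.248×10^5 C
n(e⁻) = Q/F = 1.248×10^5/96485 = 1.293 mol
2H₂O → O₂ + 4H⁺ + 4e⁻, so n(O₂) = 1.293 / 4 = 0.3233 mol
V = 0.3233 × 22.4 = 7.242 L
= 7240 mL

7240 mL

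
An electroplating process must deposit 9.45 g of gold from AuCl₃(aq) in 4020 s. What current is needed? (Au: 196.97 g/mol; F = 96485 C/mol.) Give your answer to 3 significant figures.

3.45 A

n(Au) = 9.45 / 196.97 = 0.04798 mol
Au³⁺ + 3e⁻ → Au, so n(e⁻) = 3 × 0.04798 = 0.1439 mol
Q = 0.1439 × 96485 = 13880 C
I = Q / t = 13880 / 4020 s = 3.45 A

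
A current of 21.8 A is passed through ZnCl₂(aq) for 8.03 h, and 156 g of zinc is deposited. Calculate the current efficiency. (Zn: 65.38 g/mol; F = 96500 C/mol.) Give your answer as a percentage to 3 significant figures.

73.1%

Q = 21.8 × 28908 = 6.302×10^5 C
n(e⁻) = 6.302×10^5 / 96500 = 6.531 mol
Zn²⁺ + 2e⁻ → Zn, so theoretical n(Zn) = 3.266 mol → 213.5 g
Efficiency = 156 / 213.5 = 0.7307 = 73.1%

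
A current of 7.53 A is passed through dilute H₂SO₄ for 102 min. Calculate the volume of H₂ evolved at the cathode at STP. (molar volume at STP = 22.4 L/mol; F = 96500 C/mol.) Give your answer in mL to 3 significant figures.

5350 mL

Q = It = 7.53 × 6120 = 46080 C
Moles of electrons = 46080 / 96500 = 0.4775 mol
2H⁺ + 2e⁻ → H₂, so n(H₂) = 0.4775 / 2 = 0.2388 mol
V = 0.2388 × 22.4 = 5.349 L
= 5350 mL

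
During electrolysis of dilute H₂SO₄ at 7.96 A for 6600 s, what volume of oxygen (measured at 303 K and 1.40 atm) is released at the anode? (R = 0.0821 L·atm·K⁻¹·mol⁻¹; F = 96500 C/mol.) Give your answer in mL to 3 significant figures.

2420 mL

Charge passed = 7.96 × 6600 = 52540 C
Moles of electrons = 52540 / 96500 = 0.5445 mol
2H₂O → O₂ + 4H⁺ + 4e⁻, so n(O₂) = 0.5445 / 4 = 0.1361 mol
V = nRT/P = 0.1361 × 0.0821 × 303 / 1.40 = 2.418 L
= 2420 mL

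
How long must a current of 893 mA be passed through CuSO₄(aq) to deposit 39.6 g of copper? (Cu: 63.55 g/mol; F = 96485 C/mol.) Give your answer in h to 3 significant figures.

n(Cu) = 39.6 / 63.55 = 0.6231 mol
Cu²⁺ + 2e⁻ → Cu, so n(e⁻) = 2 × 0.6231 = 1.246 mol
Q = 1.246 × 96485 = 1.202×10^5 C
t = Q / I = 1.202×10^5 / 0.893 = 1.346×10^5 s = 37.4 h

37.4 h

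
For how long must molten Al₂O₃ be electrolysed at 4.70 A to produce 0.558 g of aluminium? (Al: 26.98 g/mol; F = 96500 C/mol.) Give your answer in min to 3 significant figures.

21.2 min

n(Al) = 0.558 / 26.98 = 0.02068 mol
Al³⁺ + 3e⁻ → Al, so n(e⁻) = 3 × 0.02068 = 0.06204 mol
Q = 0.06204 × 96500 = 5987 C
t = Q / I = 5987 / 4.70 = 1274 s = 21.2 min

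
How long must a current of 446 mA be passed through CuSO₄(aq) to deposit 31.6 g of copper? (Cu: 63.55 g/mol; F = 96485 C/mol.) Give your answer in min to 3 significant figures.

3590 min

n(Cu) = 31.6 / 63.55 = 0.4972 mol
Cu²⁺ + 2e⁻ → Cu, so n(e⁻) = 2 × 0.4972 = 0.9944 mol
Q = 0.9944 × 96485 = 95940 C
t = Q / I = 95940 / 0.446 = 2.151×10^5 s = 3590 min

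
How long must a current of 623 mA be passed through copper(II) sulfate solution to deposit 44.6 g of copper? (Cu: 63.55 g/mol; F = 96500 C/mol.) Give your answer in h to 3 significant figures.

n(Cu) = 44.6 / 63.55 = 0.7018 mol
Cu²⁺ + 2e⁻ → Cu, so n(e⁻) = 2 × 0.7018 = 1.404 mol
Q = 1.404 × 96500 = 1.355×10^5 C
t = Q / I = 1.355×10^5 / 0.623 = 2.175×10^5 s = 60.4 h

60.4 h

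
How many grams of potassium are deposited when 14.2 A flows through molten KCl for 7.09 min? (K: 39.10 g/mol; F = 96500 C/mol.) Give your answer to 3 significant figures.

Q = It = 14.2 × 425.4 = 6041 C
n(e⁻) = Q/F = 6041/96500 = 0.06260 mol
K⁺ + e⁻ → K, so n(K) = 0.06260 mol
m = 0.06260 × 39.10 = 2.45 g

2.45 g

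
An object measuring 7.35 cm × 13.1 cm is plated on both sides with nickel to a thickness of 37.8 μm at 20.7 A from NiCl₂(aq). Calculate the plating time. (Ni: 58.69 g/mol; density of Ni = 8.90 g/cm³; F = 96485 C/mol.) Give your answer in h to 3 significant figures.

Plated area = 2 × 7.35 × 13.1 = 192.6 cm²
Volume = 192.6 × 37.8×10⁻⁴ cm = 0.7280 cm³
m(Ni) = 0.7280 × 8.90 = 6.479 g
n(Ni) = 6.479 / 58.69 = 0.1104 mol; n(e⁻) = 2 × 0.1104 = 0.2208 mol
Q = 0.2208 × 96485 = 21300 C
t = 21300 / 20.7 = 1029 s = 0.286 h

0.286 h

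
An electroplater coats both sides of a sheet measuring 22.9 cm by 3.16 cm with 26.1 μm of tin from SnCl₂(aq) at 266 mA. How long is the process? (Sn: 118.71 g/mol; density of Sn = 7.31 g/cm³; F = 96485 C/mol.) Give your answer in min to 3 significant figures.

Plated area = 2 × 22.9 × 3.16 = 144.7 cm²
Volume = 144.7 × 26.1×10⁻⁴ cm = 0.3777 cm³
m(Sn) = 0.3777 × 7.31 = 2.761 g
n(Sn) = 2.761 / 118.71 = 0.02326 mol; n(e⁻) = 2 × 0.02326 = 0.04652 mol
Q = 0.04652 × 96485 = 4488 C
t = 4488 / 0.266 = 16870 s = 281 min

281 min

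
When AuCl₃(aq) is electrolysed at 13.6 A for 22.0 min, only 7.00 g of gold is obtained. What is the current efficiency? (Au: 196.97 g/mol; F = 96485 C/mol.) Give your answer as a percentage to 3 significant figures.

57.3%

Q = 13.6 × 1320 = 17950 C
n(e⁻) = 17950 / 96485 = 0.1860 mol
Au³⁺ + 3e⁻ → Au, so theoretical n(Au) = 0.06200 mol → 12.21 g
Efficiency = 7.00 / 12.21 = 0.5733 = 57.3%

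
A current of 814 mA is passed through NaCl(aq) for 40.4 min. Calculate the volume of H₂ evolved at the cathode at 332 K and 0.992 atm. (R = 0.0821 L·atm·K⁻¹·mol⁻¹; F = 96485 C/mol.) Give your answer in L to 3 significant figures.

Q = It = 0.814 × 2424 = 1973 C
Moles of electrons = 1973 / 96485 = 0.02045 mol
2H⁺ + 2e⁻ → H₂, so n(H₂) = 0.02045 / 2 = 0.01023 mol
V = nRT/P = 0.01023 × 0.0821 × 332 / 0.992 = 0.2811 L

0.281 L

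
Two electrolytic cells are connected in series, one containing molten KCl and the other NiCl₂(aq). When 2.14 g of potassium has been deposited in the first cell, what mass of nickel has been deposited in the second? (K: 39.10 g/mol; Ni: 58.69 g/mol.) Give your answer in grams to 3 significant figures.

n(K) = 2.14 / 39.10 = 0.05473 mol
K⁺ + e⁻ → K, so n(e⁻) = 0.05473 mol
Since the cells are in series, n(e⁻) in the Ni cell is also 0.05473 mol.
Ni²⁺ + 2e⁻ → Ni, so n(Ni) = 0.05473 / 2 = 0.02737 mol
m(Ni) = 0.02737 × 58.69 = 1.61 g

1.61 g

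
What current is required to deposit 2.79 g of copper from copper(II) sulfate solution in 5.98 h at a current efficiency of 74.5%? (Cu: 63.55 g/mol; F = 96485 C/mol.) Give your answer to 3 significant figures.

0.528 A

n(Cu) = 2.79 / 63.55 = 0.04390 mol
Cu²⁺ + 2e⁻ → Cu, so n(e⁻) = 2 × 0.04390 = 0.08780 mol
Q = 0.08780 × 96485 / 0.745 = 11370 C
I = Q / t = 11370 / 21528 s = 0.528 A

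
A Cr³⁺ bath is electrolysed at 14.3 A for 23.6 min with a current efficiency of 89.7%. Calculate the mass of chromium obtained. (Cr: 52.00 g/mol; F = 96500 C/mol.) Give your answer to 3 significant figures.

Q = 14.3 × 1416 = 20250 C
n(e⁻) = 20250 / 96500 = 0.2098 mol
Cr³⁺ + 3e⁻ → Cr, so theoretical m(Cr) = 0.06993 × 52.00 = 3.636 g
Actual mass = 89.7% × 3.636 = 3.26 g

3.26 g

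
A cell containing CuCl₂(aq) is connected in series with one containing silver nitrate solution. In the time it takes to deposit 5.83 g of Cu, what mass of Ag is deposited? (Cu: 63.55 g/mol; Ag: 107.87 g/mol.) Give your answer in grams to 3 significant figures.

19.8 g

n(Cu) = 5.83 / 63.55 = 0.09174 mol
Cu²⁺ + 2e⁻ → Cu, so n(e⁻) = 2 × 0.09174 = 0.1835 mol
Same current for the same time ⇒ same n(e⁻) = 0.1835 mol in both cells.
Ag⁺ + e⁻ → Ag, so n(Ag) = 0.1835 mol
m(Ag) = 0.1835 × 107.87 = 19.8 g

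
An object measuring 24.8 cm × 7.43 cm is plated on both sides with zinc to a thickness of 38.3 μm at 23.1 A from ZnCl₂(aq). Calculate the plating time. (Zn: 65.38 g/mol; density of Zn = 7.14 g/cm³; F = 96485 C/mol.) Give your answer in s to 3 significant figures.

1290 s

Plated area = 2 × 24.8 × 7.43 = 368.5 cm²
Volume = 368.5 × 38.3×10⁻⁴ cm = 1.411 cm³
m(Zn) = 1.411 × 7.14 = 10.07 g
n(Zn) = 10.07 / 65.38 = 0.1540 mol; n(e⁻) = 2 × 0.1540 = 0.3080 mol
Q = 0.3080 × 96485 = 29720 C
t = 29720 / 23.1 = 1287 s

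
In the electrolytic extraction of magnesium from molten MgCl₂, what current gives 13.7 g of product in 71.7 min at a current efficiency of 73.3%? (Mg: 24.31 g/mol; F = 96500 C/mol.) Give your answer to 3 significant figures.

34.5 A

n(Mg) = 13.7 / 24.31 = 0.5636 mol
Mg²⁺ + 2e⁻ → Mg, so n(e⁻) = 2 × 0.5636 = 1.127 mol
Q = 1.127 × 96500 / 0.733 = 1.484×10^5 C
I = Q / t = 1.484×10^5 / 4302 s = 34.5 A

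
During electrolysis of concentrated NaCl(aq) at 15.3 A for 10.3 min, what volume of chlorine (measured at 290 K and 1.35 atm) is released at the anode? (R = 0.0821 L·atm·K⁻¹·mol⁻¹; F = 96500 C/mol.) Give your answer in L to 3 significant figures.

0.864 L

Q = 15.3 A × 618 s = 9455 C
Moles of electrons = 9455 / 96500 = 0.09798 mol
2Cl⁻ → Cl₂ + 2e⁻, so n(Cl₂) = 0.09798 / 2 = 0.04899 mol
V = nRT/P = 0.04899 × 0.0821 × 290 / 1.35 = 0.8640 L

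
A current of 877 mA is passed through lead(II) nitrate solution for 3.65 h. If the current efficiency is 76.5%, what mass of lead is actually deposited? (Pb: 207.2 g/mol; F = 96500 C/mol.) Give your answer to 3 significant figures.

Q = 0.877 × 13140 = 11520 C
n(e⁻) = 11520 / 96500 = 0.1194 mol
Pb²⁺ + 2e⁻ → Pb, so theoretical m(Pb) = 0.05970 × 207.2 = 12.37 g
Actual mass = 76.5% × 12.37 = 9.46 g

9.46 g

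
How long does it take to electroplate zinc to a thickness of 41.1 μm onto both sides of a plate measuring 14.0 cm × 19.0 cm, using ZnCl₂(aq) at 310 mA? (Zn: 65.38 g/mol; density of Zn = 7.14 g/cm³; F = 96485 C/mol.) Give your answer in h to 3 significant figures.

41.3 h

Plated area = 2 × 14.0 × 19.0 = 532.0 cm²
Volume = 532.0 × 41.1×10⁻⁴ cm = 2.187 cm³
m(Zn) = 2.187 × 7.14 = 15.62 g
n(Zn) = 15.62 / 65.38 = 0.2389 mol; n(e⁻) = 2 × 0.2389 = 0.4778 mol
Q = 0.4778 × 96485 = 46100 C
t = 46100 / 0.310 = 1.487×10^5 s = 41.3 h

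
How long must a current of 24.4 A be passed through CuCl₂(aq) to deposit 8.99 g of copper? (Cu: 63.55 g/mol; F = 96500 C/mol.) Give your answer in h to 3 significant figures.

0.311 h

n(Cu) = 8.99 / 63.55 = 0.1415 mol
Cu²⁺ + 2e⁻ → Cu, so n(e⁻) = 2 × 0.1415 = 0.2830 mol
Q = 0.2830 × 96500 = 27310 C
t = Q / I = 27310 / 24.4 = 1119 s = 0.311 h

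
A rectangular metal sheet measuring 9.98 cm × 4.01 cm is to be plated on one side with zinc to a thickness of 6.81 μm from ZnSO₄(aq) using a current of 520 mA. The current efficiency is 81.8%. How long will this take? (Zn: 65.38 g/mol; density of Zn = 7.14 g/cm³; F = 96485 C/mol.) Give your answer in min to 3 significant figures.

Plated area = 9.98 × 4.01 = 40.02 cm²
Volume = 40.02 × 6.81×10⁻⁴ cm = 0.02725 cm³
m(Zn) = 0.02725 × 7.14 = 0.1946 g
n(Zn) = 0.1946 / 65.38 = 0.002976 mol; n(e⁻) = 2 × 0.002976 = 0.005952 mol
Q = 0.005952 × 96485 / 0.818 = 702.1 C
t = 702.1 / 0.520 = 1350 s = 22.5 min

22.5 min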